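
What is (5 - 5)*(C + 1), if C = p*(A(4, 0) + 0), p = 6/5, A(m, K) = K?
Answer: 0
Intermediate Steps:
p = 6/5 (p = 6*(1/5) = 6/5 ≈ 1.2000)
C = 0 (C = 6*(0 + 0)/5 = (6/5)*0 = 0)
(5 - 5)*(C + 1) = (5 - 5)*(0 + 1) = 0*1 = 0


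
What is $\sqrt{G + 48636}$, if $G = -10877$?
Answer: $\sqrt{37759} \approx 194.32$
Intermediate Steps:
$\sqrt{G + 48636} = \sqrt{-10877 + 48636} = \sqrt{37759}$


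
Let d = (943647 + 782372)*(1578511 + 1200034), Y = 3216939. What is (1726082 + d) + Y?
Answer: 4795826405376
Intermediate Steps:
d = 4795821462355 (d = 1726019*2778545 = 4795821462355)
(1726082 + d) + Y = (1726082 + 4795821462355) + 3216939 = 4795823188437 + 3216939 = 4795826405376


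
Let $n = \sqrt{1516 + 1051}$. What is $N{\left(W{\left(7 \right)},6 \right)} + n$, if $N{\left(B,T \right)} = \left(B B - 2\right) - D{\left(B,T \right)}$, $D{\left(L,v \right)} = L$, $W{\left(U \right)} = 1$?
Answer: $-2 + \sqrt{2567} \approx 48.666$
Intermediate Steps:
$N{\left(B,T \right)} = -2 + B^{2} - B$ ($N{\left(B,T \right)} = \left(B B - 2\right) - B = \left(B^{2} - 2\right) - B = \left(-2 + B^{2}\right) - B = -2 + B^{2} - B$)
$n = \sqrt{2567} \approx 50.666$
$N{\left(W{\left(7 \right)},6 \right)} + n = \left(-2 + 1^{2} - 1\right) + \sqrt{2567} = \left(-2 + 1 - 1\right) + \sqrt{2567} = -2 + \sqrt{2567}$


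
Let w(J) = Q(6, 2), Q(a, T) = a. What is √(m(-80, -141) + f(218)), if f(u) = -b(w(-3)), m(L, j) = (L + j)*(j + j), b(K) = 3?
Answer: √62319 ≈ 249.64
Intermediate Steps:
w(J) = 6
m(L, j) = 2*j*(L + j) (m(L, j) = (L + j)*(2*j) = 2*j*(L + j))
f(u) = -3 (f(u) = -1*3 = -3)
√(m(-80, -141) + f(218)) = √(2*(-141)*(-80 - 141) - 3) = √(2*(-141)*(-221) - 3) = √(62322 - 3) = √62319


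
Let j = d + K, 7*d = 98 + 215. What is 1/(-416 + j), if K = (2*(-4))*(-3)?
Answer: -7/2431 ≈ -0.0028795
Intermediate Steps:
K = 24 (K = -8*(-3) = 24)
d = 313/7 (d = (98 + 215)/7 = (⅐)*313 = 313/7 ≈ 44.714)
j = 481/7 (j = 313/7 + 24 = 481/7 ≈ 68.714)
1/(-416 + j) = 1/(-416 + 481/7) = 1/(-2431/7) = -7/2431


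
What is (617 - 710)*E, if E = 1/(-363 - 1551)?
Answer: 31/638 ≈ 0.048589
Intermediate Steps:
E = -1/1914 (E = 1/(-1914) = -1/1914 ≈ -0.00052247)
(617 - 710)*E = (617 - 710)*(-1/1914) = -93*(-1/1914) = 31/638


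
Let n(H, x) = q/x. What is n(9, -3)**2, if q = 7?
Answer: 49/9 ≈ 5.4444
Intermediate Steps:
n(H, x) = 7/x
n(9, -3)**2 = (7/(-3))**2 = (7*(-1/3))**2 = (-7/3)**2 = 49/9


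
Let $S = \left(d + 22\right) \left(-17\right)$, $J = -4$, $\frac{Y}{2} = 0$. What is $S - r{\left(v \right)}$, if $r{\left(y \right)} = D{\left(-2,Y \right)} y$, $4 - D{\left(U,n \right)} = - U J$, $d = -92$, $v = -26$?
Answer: $1502$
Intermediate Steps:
$Y = 0$ ($Y = 2 \cdot 0 = 0$)
$D{\left(U,n \right)} = 4 - 4 U$ ($D{\left(U,n \right)} = 4 - - U \left(-4\right) = 4 - 4 U$)
$S = 1190$ ($S = \left(-92 + 22\right) \left(-17\right) = \left(-70\right) \left(-17\right) = 1190$)
$r{\left(y \right)} = 12 y$ ($r{\left(y \right)} = \left(4 - -8\right) y = \left(4 + 8\right) y = 12 y$)
$S - r{\left(v \right)} = 1190 - 12 \left(-26\right) = 1190 - -312 = 1190 + 312 = 1502$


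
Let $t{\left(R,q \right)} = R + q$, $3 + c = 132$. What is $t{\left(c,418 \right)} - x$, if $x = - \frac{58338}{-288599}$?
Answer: $\frac{157805315}{288599} \approx 546.8$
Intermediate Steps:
$c = 129$ ($c = -3 + 132 = 129$)
$x = \frac{58338}{288599}$ ($x = \left(-58338\right) \left(- \frac{1}{288599}\right) = \frac{58338}{288599} \approx 0.20214$)
$t{\left(c,418 \right)} - x = \left(129 + 418\right) - \frac{58338}{288599} = 547 - \frac{58338}{288599} = \frac{157805315}{288599}$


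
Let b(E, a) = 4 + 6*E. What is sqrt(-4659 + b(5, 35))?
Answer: 5*I*sqrt(185) ≈ 68.007*I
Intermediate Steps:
sqrt(-4659 + b(5, 35)) = sqrt(-4659 + (4 + 6*5)) = sqrt(-4659 + (4 + 30)) = sqrt(-4659 + 34) = sqrt(-4625) = 5*I*sqrt(185)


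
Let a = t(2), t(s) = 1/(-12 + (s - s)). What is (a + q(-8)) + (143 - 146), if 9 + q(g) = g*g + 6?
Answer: 695/12 ≈ 57.917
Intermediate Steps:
q(g) = -3 + g**2 (q(g) = -9 + (g*g + 6) = -9 + (g**2 + 6) = -9 + (6 + g**2) = -3 + g**2)
t(s) = -1/12 (t(s) = 1/(-12 + 0) = 1/(-12) = -1/12)
a = -1/12 ≈ -0.083333
(a + q(-8)) + (143 - 146) = (-1/12 + (-3 + (-8)**2)) + (143 - 146) = (-1/12 + (-3 + 64)) - 3 = (-1/12 + 61) - 3 = 731/12 - 3 = 695/12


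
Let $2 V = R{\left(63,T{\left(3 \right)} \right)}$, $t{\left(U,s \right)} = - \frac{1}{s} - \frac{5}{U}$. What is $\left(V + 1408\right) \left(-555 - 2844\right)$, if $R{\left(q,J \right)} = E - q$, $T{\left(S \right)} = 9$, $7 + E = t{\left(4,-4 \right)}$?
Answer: $- \frac{9330255}{2} \approx -4.6651 \cdot 10^{6}$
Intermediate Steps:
$E = -8$ ($E = -7 - \left(- \frac{1}{4} + \frac{5}{4}\right) = -7 - 1 = -8$)
$R{\left(q,J \right)} = -8 - q$
$V = - \frac{71}{2}$ ($V = \frac{-8 - 63}{2} = \frac{1}{2} \left(-71\right) = - \frac{71}{2} \approx -35.5$)
$\left(V + 1408\right) \left(-555 - 2844\right) = \left(- \frac{71}{2} + 1408\right) \left(-555 - 2844\right) = \frac{2745}{2} \left(-3399\right) = - \frac{9330255}{2}$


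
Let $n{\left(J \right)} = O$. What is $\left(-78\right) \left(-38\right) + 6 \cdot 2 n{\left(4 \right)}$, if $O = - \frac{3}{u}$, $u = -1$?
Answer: $3000$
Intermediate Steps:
$O = 3$ ($O = - \frac{3}{-1} = \left(-3\right) \left(-1\right) = 3$)
$n{\left(J \right)} = 3$
$\left(-78\right) \left(-38\right) + 6 \cdot 2 n{\left(4 \right)} = \left(-78\right) \left(-38\right) + 6 \cdot 2 \cdot 3 = 2964 + 12 \cdot 3 = 2964 + 36 = 3000$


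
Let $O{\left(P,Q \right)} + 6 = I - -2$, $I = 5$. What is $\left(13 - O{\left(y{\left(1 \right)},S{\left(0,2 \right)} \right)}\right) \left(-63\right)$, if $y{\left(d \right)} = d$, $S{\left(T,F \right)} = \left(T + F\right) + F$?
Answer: $-756$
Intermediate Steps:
$S{\left(T,F \right)} = T + 2 F$ ($S{\left(T,F \right)} = \left(F + T\right) + F = T + 2 F$)
$O{\left(P,Q \right)} = 1$ ($O{\left(P,Q \right)} = -6 + \left(5 - -2\right) = -6 + \left(5 + 2\right) = -6 + 7 = 1$)
$\left(13 - O{\left(y{\left(1 \right)},S{\left(0,2 \right)} \right)}\right) \left(-63\right) = \left(13 - 1\right) \left(-63\right) = 12 \left(-63\right) = -756$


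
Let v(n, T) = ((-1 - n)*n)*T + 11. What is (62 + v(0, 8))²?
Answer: 5329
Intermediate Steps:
v(n, T) = 11 + T*n*(-1 - n) (v(n, T) = (n*(-1 - n))*T + 11 = T*n*(-1 - n) + 11 = 11 + T*n*(-1 - n))
(62 + v(0, 8))² = (62 + (11 - 1*8*0 - 1*8*0²))² = (62 + (11 + 0 - 1*8*0))² = (62 + (11 + 0 + 0))² = (62 + 11)² = 73² = 5329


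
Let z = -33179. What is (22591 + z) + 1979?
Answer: -8609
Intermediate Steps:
(22591 + z) + 1979 = (22591 - 33179) + 1979 = -10588 + 1979 = -8609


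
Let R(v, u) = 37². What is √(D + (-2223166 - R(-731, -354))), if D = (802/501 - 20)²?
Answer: I*√558275538011/501 ≈ 1491.4*I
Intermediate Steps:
R(v, u) = 1369
D = 84971524/251001 (D = (802*(1/501) - 20)² = (802/501 - 20)² = (-9218/501)² = 84971524/251001 ≈ 338.53)
√(D + (-2223166 - R(-731, -354))) = √(84971524/251001 + (-2223166 - 1*1369)) = √(84971524/251001 + (-2223166 - 1369)) = √(84971524/251001 - 2224535) = √(-558275538011/251001) = I*√558275538011/501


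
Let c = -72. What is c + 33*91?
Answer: 2931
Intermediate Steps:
c + 33*91 = -72 + 33*91 = -72 + 3003 = 2931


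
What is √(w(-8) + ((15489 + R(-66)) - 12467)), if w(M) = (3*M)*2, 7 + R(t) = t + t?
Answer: 9*√35 ≈ 53.245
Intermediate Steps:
R(t) = -7 + 2*t (R(t) = -7 + (t + t) = -7 + 2*t)
w(M) = 6*M
√(w(-8) + ((15489 + R(-66)) - 12467)) = √(6*(-8) + ((15489 + (-7 + 2*(-66))) - 12467)) = √(-48 + ((15489 + (-7 - 132)) - 12467)) = √(-48 + ((15489 - 139) - 12467)) = √(-48 + (15350 - 12467)) = √(-48 + 2883) = √2835 = 9*√35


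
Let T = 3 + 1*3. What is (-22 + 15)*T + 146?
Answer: 104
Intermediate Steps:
T = 6 (T = 3 + 3 = 6)
(-22 + 15)*T + 146 = (-22 + 15)*6 + 146 = -7*6 + 146 = -42 + 146 = 104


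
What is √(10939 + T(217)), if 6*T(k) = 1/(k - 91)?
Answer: √173667585/126 ≈ 104.59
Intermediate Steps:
T(k) = 1/(6*(-91 + k)) (T(k) = 1/(6*(k - 91)) = 1/(6*(-91 + k)))
√(10939 + T(217)) = √(10939 + 1/(6*(-91 + 217))) = √(10939 + (⅙)/126) = √(10939 + (⅙)*(1/126)) = √(10939 + 1/756) = √(8269885/756) = √173667585/126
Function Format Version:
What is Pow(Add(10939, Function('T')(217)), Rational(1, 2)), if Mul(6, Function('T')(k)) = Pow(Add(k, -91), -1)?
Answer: Mul(Rational(1, 126), Pow(173667585, Rational(1, 2))) ≈ 104.59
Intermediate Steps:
Function('T')(k) = Mul(Rational(1, 6), Pow(Add(-91, k), -1)) (Function('T')(k) = Mul(Rational(1, 6), Pow(Add(k, -91), -1)) = Mul(Rational(1, 6), Pow(Add(-91, k), -1)))
Pow(Add(10939, Function('T')(217)), Rational(1, 2)) = Pow(Add(10939, Mul(Rational(1, 6), Pow(Add(-91, 217), -1))), Rational(1, 2)) = Pow(Add(10939, Mul(Rational(1, 6), Pow(126, -1))), Rational(1, 2)) = Pow(Add(10939, Mul(Rational(1, 6), Rational(1, 126))), Rational(1, 2)) = Pow(Add(10939, Rational(1, 756)), Rational(1, 2)) = Pow(Rational(8269885, 756), Rational(1, 2)) = Mul(Rational(1, 126), Pow(173667585, Rational(1, 2)))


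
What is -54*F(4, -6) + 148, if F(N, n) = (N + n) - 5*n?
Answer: -1364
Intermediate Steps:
F(N, n) = N - 4*n
-54*F(4, -6) + 148 = -54*(4 - 4*(-6)) + 148 = -54*(4 + 24) + 148 = -54*28 + 148 = -1512 + 148 = -1364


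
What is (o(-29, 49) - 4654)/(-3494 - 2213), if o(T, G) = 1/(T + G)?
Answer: 93079/114140 ≈ 0.81548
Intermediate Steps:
o(T, G) = 1/(G + T)
(o(-29, 49) - 4654)/(-3494 - 2213) = (1/(49 - 29) - 4654)/(-3494 - 2213) = (1/20 - 4654)/(-5707) = (1/20 - 4654)*(-1/5707) = -93079/20*(-1/5707) = 93079/114140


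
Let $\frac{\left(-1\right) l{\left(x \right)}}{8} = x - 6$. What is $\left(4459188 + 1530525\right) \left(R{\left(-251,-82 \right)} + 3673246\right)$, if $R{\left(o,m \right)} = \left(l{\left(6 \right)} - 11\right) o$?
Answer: $22018226915991$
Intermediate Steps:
$l{\left(x \right)} = 48 - 8 x$ ($l{\left(x \right)} = - 8 \left(x - 6\right) = - 8 \left(-6 + x\right) = 48 - 8 x$)
$R{\left(o,m \right)} = - 11 o$ ($R{\left(o,m \right)} = \left(\left(48 - 48\right) - 11\right) o = \left(0 - 11\right) o = - 11 o$)
$\left(4459188 + 1530525\right) \left(R{\left(-251,-82 \right)} + 3673246\right) = \left(4459188 + 1530525\right) \left(\left(-11\right) \left(-251\right) + 3673246\right) = 5989713 \left(2761 + 3673246\right) = 5989713 \cdot 3676007 = 22018226915991$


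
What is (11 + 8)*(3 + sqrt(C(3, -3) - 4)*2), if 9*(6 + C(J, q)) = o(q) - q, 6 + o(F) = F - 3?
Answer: 57 + 38*I*sqrt(11) ≈ 57.0 + 126.03*I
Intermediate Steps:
o(F) = -9 + F (o(F) = -6 + (F - 3) = -6 + (-3 + F) = -9 + F)
C(J, q) = -7 (C(J, q) = -6 + ((-9 + q) - q)/9 = -6 + (1/9)*(-9) = -6 - 1 = -7)
(11 + 8)*(3 + sqrt(C(3, -3) - 4)*2) = (11 + 8)*(3 + sqrt(-7 - 4)*2) = 19*(3 + sqrt(-11)*2) = 19*(3 + (I*sqrt(11))*2) = 19*(3 + 2*I*sqrt(11)) = 57 + 38*I*sqrt(11)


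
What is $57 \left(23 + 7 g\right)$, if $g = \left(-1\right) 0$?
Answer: $1311$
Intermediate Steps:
$g = 0$
$57 \left(23 + 7 g\right) = 57 \left(23 + 7 \cdot 0\right) = 57 \left(23 + 0\right) = 57 \cdot 23 = 1311$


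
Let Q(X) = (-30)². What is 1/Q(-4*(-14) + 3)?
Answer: 1/900 ≈ 0.0011111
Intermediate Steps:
Q(X) = 900
1/Q(-4*(-14) + 3) = 1/900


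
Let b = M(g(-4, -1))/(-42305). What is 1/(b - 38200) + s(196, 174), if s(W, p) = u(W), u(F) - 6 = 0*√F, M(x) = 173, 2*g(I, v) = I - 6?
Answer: 9696264733/1616051173 ≈ 6.0000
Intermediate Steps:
g(I, v) = -3 + I/2 (g(I, v) = (I - 6)/2 = (-6 + I)/2 = -3 + I/2)
b = -173/42305 (b = 173/(-42305) = 173*(-1/42305) = -173/42305 ≈ -0.0040893)
u(F) = 6 (u(F) = 6 + 0*√F = 6 + 0 = 6)
s(W, p) = 6
1/(b - 38200) + s(196, 174) = 1/(-173/42305 - 38200) + 6 = 1/(-1616051173/42305) + 6 = -42305/1616051173 + 6 = 9696264733/1616051173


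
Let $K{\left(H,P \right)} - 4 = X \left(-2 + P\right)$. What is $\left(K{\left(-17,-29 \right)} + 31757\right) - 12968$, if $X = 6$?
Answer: $18607$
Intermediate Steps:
$K{\left(H,P \right)} = -8 + 6 P$ ($K{\left(H,P \right)} = 4 + 6 \left(-2 + P\right) = 4 + \left(-12 + 6 P\right) = -8 + 6 P$)
$\left(K{\left(-17,-29 \right)} + 31757\right) - 12968 = \left(\left(-8 + 6 \left(-29\right)\right) + 31757\right) - 12968 = \left(\left(-8 - 174\right) + 31757\right) - 12968 = \left(-182 + 31757\right) - 12968 = 31575 - 12968 = 18607$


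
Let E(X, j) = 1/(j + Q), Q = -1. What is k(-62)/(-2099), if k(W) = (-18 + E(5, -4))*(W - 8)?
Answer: -1274/2099 ≈ -0.60696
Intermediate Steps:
E(X, j) = 1/(-1 + j) (E(X, j) = 1/(j - 1) = 1/(-1 + j))
k(W) = 728/5 - 91*W/5 (k(W) = (-18 + 1/(-1 - 4))*(W - 8) = (-18 + 1/(-5))*(-8 + W) = (-18 - 1/5)*(-8 + W) = -91*(-8 + W)/5 = 728/5 - 91*W/5)
k(-62)/(-2099) = (728/5 - 91/5*(-62))/(-2099) = (728/5 + 5642/5)*(-1/2099) = 1274*(-1/2099) = -1274/2099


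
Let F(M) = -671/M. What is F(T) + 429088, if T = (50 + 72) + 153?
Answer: 10727139/25 ≈ 4.2909e+5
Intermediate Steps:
T = 275 (T = 122 + 153 = 275)
F(T) + 429088 = -671/275 + 429088 = -671*1/275 + 429088 = -61/25 + 429088 = 10727139/25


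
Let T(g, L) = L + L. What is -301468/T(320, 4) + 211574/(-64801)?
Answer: -444025465/11782 ≈ -37687.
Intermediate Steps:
T(g, L) = 2*L
-301468/T(320, 4) + 211574/(-64801) = -301468/(2*4) + 211574/(-64801) = -301468/8 + 211574*(-1/64801) = -301468*1/8 - 19234/5891 = -75367/2 - 19234/5891 = -444025465/11782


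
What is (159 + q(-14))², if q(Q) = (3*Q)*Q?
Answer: 558009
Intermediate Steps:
q(Q) = 3*Q²
(159 + q(-14))² = (159 + 3*(-14)²)² = (159 + 3*196)² = (159 + 588)² = 747² = 558009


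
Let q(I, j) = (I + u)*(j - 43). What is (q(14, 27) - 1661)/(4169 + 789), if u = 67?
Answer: -2957/4958 ≈ -0.59641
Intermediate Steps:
q(I, j) = (-43 + j)*(67 + I) (q(I, j) = (I + 67)*(j - 43) = (67 + I)*(-43 + j) = (-43 + j)*(67 + I))
(q(14, 27) - 1661)/(4169 + 789) = ((-2881 - 43*14 + 67*27 + 14*27) - 1661)/(4169 + 789) = ((-2881 - 602 + 1809 + 378) - 1661)/4958 = (-1296 - 1661)*(1/4958) = -2957*1/4958 = -2957/4958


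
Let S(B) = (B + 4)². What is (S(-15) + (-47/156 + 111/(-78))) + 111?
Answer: 35923/156 ≈ 230.28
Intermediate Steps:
S(B) = (4 + B)²
(S(-15) + (-47/156 + 111/(-78))) + 111 = ((4 - 15)² + (-47/156 + 111/(-78))) + 111 = ((-11)² + (-47*1/156 + 111*(-1/78))) + 111 = (121 + (-47/156 - 37/26)) + 111 = (121 - 269/156) + 111 = 18607/156 + 111 = 35923/156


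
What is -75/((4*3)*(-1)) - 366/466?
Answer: 5093/932 ≈ 5.4646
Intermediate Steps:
-75/((4*3)*(-1)) - 366/466 = -75/(12*(-1)) - 366*1/466 = -75/(-12) - 183/233 = -75*(-1/12) - 183/233 = 25/4 - 183/233 = 5093/932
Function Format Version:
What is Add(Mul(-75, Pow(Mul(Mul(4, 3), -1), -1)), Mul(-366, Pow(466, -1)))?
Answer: Rational(5093, 932) ≈ 5.4646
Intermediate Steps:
Add(Mul(-75, Pow(Mul(Mul(4, 3), -1), -1)), Mul(-366, Pow(466, -1))) = Add(Mul(-75, Pow(Mul(12, -1), -1)), Mul(-366, Rational(1, 466))) = Add(Mul(-75, Pow(-12, -1)), Rational(-183, 233)) = Add(Mul(-75, Rational(-1, 12)), Rational(-183, 233)) = Add(Rational(25, 4), Rational(-183, 233)) = Rational(5093, 932)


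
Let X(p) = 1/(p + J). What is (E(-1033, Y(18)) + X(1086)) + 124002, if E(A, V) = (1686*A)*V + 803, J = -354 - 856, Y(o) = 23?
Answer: -4951675757/124 ≈ -3.9933e+7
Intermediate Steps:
J = -1210
X(p) = 1/(-1210 + p) (X(p) = 1/(p - 1210) = 1/(-1210 + p))
E(A, V) = 803 + 1686*A*V (E(A, V) = 1686*A*V + 803 = 803 + 1686*A*V)
(E(-1033, Y(18)) + X(1086)) + 124002 = ((803 + 1686*(-1033)*23) + 1/(-1210 + 1086)) + 124002 = ((803 - 40057674) + 1/(-124)) + 124002 = (-40056871 - 1/124) + 124002 = -4967052005/124 + 124002 = -4951675757/124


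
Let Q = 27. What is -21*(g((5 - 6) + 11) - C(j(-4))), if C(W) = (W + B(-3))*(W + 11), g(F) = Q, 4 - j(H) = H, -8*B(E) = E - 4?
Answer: 23793/8 ≈ 2974.1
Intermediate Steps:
B(E) = ½ - E/8 (B(E) = -(E - 4)/8 = -(-4 + E)/8 = ½ - E/8)
j(H) = 4 - H
g(F) = 27
C(W) = (11 + W)*(7/8 + W) (C(W) = (W + (½ - ⅛*(-3)))*(W + 11) = (W + (½ + 3/8))*(11 + W) = (W + 7/8)*(11 + W) = (7/8 + W)*(11 + W) = (11 + W)*(7/8 + W))
-21*(g((5 - 6) + 11) - C(j(-4))) = -21*(27 - (77/8 + (4 - 1*(-4))² + 95*(4 - 1*(-4))/8)) = -21*(27 - (77/8 + (4 + 4)² + 95*(4 + 4)/8)) = -21*(27 - (77/8 + 8² + (95/8)*8)) = -21*(27 - (77/8 + 64 + 95)) = -21*(27 - 1*1349/8) = -21*(27 - 1349/8) = -21*(-1133/8) = 23793/8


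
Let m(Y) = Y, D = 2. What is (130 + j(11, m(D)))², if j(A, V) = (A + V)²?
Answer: 89401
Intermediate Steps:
(130 + j(11, m(D)))² = (130 + (11 + 2)²)² = (130 + 13²)² = (130 + 169)² = 299² = 89401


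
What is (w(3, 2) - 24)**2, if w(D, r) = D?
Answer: 441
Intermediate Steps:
(w(3, 2) - 24)**2 = (3 - 24)**2 = (-21)**2 = 441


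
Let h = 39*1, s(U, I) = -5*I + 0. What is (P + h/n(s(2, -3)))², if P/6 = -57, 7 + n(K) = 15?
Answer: 7273809/64 ≈ 1.1365e+5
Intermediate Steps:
s(U, I) = -5*I
n(K) = 8 (n(K) = -7 + 15 = 8)
P = -342 (P = 6*(-57) = -342)
h = 39
(P + h/n(s(2, -3)))² = (-342 + 39/8)² = (-2697/8)² = 7273809/64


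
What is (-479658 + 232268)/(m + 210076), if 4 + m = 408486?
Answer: -123695/309279 ≈ -0.39995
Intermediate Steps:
m = 408482 (m = -4 + 408486 = 408482)
(-479658 + 232268)/(m + 210076) = (-479658 + 232268)/(408482 + 210076) = -247390/618558 = -247390*1/618558 = -123695/309279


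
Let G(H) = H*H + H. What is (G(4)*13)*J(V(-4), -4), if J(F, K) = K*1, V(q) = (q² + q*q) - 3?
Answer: -1040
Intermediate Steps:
V(q) = -3 + 2*q² (V(q) = (q² + q²) - 3 = 2*q² - 3 = -3 + 2*q²)
G(H) = H + H² (G(H) = H² + H = H + H²)
J(F, K) = K
(G(4)*13)*J(V(-4), -4) = ((4*(1 + 4))*13)*(-4) = ((4*5)*13)*(-4) = (20*13)*(-4) = 260*(-4) = -1040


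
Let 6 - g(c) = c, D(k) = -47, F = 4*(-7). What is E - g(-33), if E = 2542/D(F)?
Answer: -4375/47 ≈ -93.085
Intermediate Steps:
F = -28
E = -2542/47 (E = 2542/(-47) = 2542*(-1/47) = -2542/47 ≈ -54.085)
g(c) = 6 - c
E - g(-33) = -2542/47 - (6 - 1*(-33)) = -2542/47 - (6 + 33) = -2542/47 - 1*39 = -2542/47 - 39 = -4375/47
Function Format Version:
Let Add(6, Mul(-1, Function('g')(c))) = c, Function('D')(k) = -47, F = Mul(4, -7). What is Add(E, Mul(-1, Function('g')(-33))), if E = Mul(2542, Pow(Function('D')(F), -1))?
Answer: Rational(-4375, 47) ≈ -93.085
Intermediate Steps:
F = -28
E = Rational(-2542, 47) (E = Mul(2542, Pow(-47, -1)) = Mul(2542, Rational(-1, 47)) = Rational(-2542, 47) ≈ -54.085)
Function('g')(c) = Add(6, Mul(-1, c))
Add(E, Mul(-1, Function('g')(-33))) = Add(Rational(-2542, 47), Mul(-1, Add(6, Mul(-1, -33)))) = Add(Rational(-2542, 47), Mul(-1, Add(6, 33))) = Add(Rational(-2542, 47), Mul(-1, 39)) = Add(Rational(-2542, 47), -39) = Rational(-4375, 47)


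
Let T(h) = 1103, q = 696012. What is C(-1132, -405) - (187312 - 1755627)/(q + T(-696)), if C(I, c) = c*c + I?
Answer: 22711344402/139423 ≈ 1.6290e+5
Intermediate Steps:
C(I, c) = I + c**2 (C(I, c) = c**2 + I = I + c**2)
C(-1132, -405) - (187312 - 1755627)/(q + T(-696)) = (-1132 + (-405)**2) - (187312 - 1755627)/(696012 + 1103) = (-1132 + 164025) - (-1568315)/697115 = 162893 - (-1568315)/697115 = 162893 - 1*(-313663/139423) = 162893 + 313663/139423 = 22711344402/139423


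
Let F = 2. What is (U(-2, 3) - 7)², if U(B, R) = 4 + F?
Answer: 1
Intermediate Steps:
U(B, R) = 6 (U(B, R) = 4 + 2 = 6)
(U(-2, 3) - 7)² = (6 - 7)² = (-1)² = 1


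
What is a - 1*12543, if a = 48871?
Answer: 36328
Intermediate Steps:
a - 1*12543 = 48871 - 1*12543 = 48871 - 12543 = 36328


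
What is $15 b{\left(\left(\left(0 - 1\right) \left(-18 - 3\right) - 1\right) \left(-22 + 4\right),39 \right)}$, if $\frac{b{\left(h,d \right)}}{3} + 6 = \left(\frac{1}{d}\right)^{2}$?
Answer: $- \frac{45625}{169} \approx -269.97$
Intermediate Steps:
$b{\left(h,d \right)} = -18 + \frac{3}{d^{2}}$ ($b{\left(h,d \right)} = -18 + 3 \left(\frac{1}{d}\right)^{2} = -18 + \frac{3}{d^{2}}$)
$15 b{\left(\left(\left(0 - 1\right) \left(-18 - 3\right) - 1\right) \left(-22 + 4\right),39 \right)} = 15 \left(-18 + \frac{3}{1521}\right) = 15 \left(-18 + 3 \cdot \frac{1}{1521}\right) = 15 \left(-18 + \frac{1}{507}\right) = 15 \left(- \frac{9125}{507}\right) = - \frac{45625}{169}$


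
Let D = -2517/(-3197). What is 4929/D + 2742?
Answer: 7553209/839 ≈ 9002.6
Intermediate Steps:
D = 2517/3197 (D = -2517*(-1/3197) = 2517/3197 ≈ 0.78730)
4929/D + 2742 = 4929/(2517/3197) + 2742 = 4929*(3197/2517) + 2742 = 5252671/839 + 2742 = 7553209/839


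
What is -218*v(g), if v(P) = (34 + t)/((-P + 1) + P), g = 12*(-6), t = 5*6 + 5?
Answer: -15042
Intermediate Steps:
t = 35 (t = 30 + 5 = 35)
g = -72
v(P) = 69 (v(P) = (34 + 35)/((-P + 1) + P) = 69/((1 - P) + P) = 69/1 = 69*1 = 69)
-218*v(g) = -218*69 = -15042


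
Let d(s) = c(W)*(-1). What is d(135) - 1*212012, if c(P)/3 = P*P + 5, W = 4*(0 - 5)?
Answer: -213227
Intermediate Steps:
W = -20 (W = 4*(-5) = -20)
c(P) = 15 + 3*P² (c(P) = 3*(P*P + 5) = 3*(P² + 5) = 3*(5 + P²) = 15 + 3*P²)
d(s) = -1215 (d(s) = (15 + 3*(-20)²)*(-1) = (15 + 3*400)*(-1) = (15 + 1200)*(-1) = 1215*(-1) = -1215)
d(135) - 1*212012 = -1215 - 1*212012 = -1215 - 212012 = -213227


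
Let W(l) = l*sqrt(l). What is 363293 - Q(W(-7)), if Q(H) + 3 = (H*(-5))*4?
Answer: 363296 - 140*I*sqrt(7) ≈ 3.633e+5 - 370.41*I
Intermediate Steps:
W(l) = l**(3/2)
Q(H) = -3 - 20*H (Q(H) = -3 + (H*(-5))*4 = -3 - 5*H*4 = -3 - 20*H)
363293 - Q(W(-7)) = 363293 - (-3 - (-140)*I*sqrt(7)) = 363293 - (-3 + 140*I*sqrt(7)) = 363293 + (3 - 140*I*sqrt(7)) = 363296 - 140*I*sqrt(7)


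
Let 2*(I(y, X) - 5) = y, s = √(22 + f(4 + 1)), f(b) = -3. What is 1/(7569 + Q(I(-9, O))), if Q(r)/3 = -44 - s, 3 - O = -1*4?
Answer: 2479/18436266 + √19/18436266 ≈ 0.00013470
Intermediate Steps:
s = √19 (s = √(22 - 3) = √19 ≈ 4.3589)
O = 7 (O = 3 - (-1)*4 = 3 - 1*(-4) = 3 + 4 = 7)
I(y, X) = 5 + y/2
Q(r) = -132 - 3*√19 (Q(r) = 3*(-44 - √19) = -132 - 3*√19)
1/(7569 + Q(I(-9, O))) = 1/(7569 + (-132 - 3*√19)) = 1/(7437 - 3*√19)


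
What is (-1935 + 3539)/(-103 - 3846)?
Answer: -1604/3949 ≈ -0.40618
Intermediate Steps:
(-1935 + 3539)/(-103 - 3846) = 1604/(-3949) = 1604*(-1/3949) = -1604/3949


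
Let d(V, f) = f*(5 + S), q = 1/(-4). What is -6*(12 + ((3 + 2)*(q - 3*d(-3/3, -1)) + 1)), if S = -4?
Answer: -321/2 ≈ -160.50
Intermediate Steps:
q = -1/4 ≈ -0.25000
d(V, f) = f (d(V, f) = f*(5 - 4) = f*1 = f)
-6*(12 + ((3 + 2)*(q - 3*d(-3/3, -1)) + 1)) = -6*(12 + ((3 + 2)*(-1/4 - 3*(-1)) + 1)) = -6*(12 + (5*(-1/4 + 3) + 1)) = -6*(12 + (5*(11/4) + 1)) = -6*(12 + (55/4 + 1)) = -6*(12 + 59/4) = -6*107/4 = -321/2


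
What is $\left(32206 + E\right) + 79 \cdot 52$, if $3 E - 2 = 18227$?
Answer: $\frac{127171}{3} \approx 42390.0$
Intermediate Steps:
$E = \frac{18229}{3}$ ($E = \frac{2}{3} + \frac{1}{3} \cdot 18227 = \frac{2}{3} + \frac{18227}{3} = \frac{18229}{3} \approx 6076.3$)
$\left(32206 + E\right) + 79 \cdot 52 = \left(32206 + \frac{18229}{3}\right) + 79 \cdot 52 = \frac{114847}{3} + 4108 = \frac{127171}{3}$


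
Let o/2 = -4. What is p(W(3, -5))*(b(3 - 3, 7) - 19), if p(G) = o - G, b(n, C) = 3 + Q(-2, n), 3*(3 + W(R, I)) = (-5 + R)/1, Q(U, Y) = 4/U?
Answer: 78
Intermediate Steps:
o = -8 (o = 2*(-4) = -8)
W(R, I) = -14/3 + R/3 (W(R, I) = -3 + ((-5 + R)/1)/3 = -3 + ((-5 + R)*1)/3 = -3 + (-5 + R)/3 = -3 + (-5/3 + R/3) = -14/3 + R/3)
b(n, C) = 1 (b(n, C) = 3 + 4/(-2) = 3 + 4*(-½) = 3 - 2 = 1)
p(G) = -8 - G
p(W(3, -5))*(b(3 - 3, 7) - 19) = (-8 - (-14/3 + (⅓)*3))*(1 - 19) = (-8 - (-14/3 + 1))*(-18) = (-8 - 1*(-11/3))*(-18) = (-8 + 11/3)*(-18) = -13/3*(-18) = 78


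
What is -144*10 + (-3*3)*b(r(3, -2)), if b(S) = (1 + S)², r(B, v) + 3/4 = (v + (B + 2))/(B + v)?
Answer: -24561/16 ≈ -1535.1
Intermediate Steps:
r(B, v) = -¾ + (2 + B + v)/(B + v) (r(B, v) = -¾ + (v + (B + 2))/(B + v) = -¾ + (v + (2 + B))/(B + v) = -¾ + (2 + B + v)/(B + v))
-144*10 + (-3*3)*b(r(3, -2)) = -144*10 + (-3*3)*(1 + (8 + 3 - 2)/(4*(3 - 2)))² = -1440 - 9*(1 + (¼)*9/1)² = -1440 - 9*(1 + (¼)*1*9)² = -1440 - 9*(1 + 9/4)² = -1440 - 9*(13/4)² = -1440 - 9*169/16 = -1440 - 1521/16 = -24561/16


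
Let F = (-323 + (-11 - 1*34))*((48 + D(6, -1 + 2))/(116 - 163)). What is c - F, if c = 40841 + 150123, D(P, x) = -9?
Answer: 8960956/47 ≈ 1.9066e+5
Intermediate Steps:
c = 190964
F = 14352/47 (F = (-323 + (-11 - 1*34))*((48 - 9)/(116 - 163)) = (-323 + (-11 - 34))*(39/(-47)) = (-323 - 45)*(39*(-1/47)) = -368*(-39/47) = 14352/47 ≈ 305.36)
c - F = 190964 - 1*14352/47 = 190964 - 14352/47 = 8960956/47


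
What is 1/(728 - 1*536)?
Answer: 1/192 ≈ 0.0052083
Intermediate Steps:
1/(728 - 1*536) = 1/(728 - 536) = 1/192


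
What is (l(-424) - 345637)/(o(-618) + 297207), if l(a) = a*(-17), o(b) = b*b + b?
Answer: -338429/678513 ≈ -0.49878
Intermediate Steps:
o(b) = b + b² (o(b) = b² + b = b + b²)
l(a) = -17*a
(l(-424) - 345637)/(o(-618) + 297207) = (-17*(-424) - 345637)/(-618*(1 - 618) + 297207) = (7208 - 345637)/(-618*(-617) + 297207) = -338429/(381306 + 297207) = -338429/678513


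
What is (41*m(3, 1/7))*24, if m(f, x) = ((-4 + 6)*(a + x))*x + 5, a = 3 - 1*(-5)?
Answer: 353256/49 ≈ 7209.3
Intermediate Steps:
a = 8 (a = 3 + 5 = 8)
m(f, x) = 5 + x*(16 + 2*x) (m(f, x) = ((-4 + 6)*(8 + x))*x + 5 = (2*(8 + x))*x + 5 = (16 + 2*x)*x + 5 = x*(16 + 2*x) + 5 = 5 + x*(16 + 2*x))
(41*m(3, 1/7))*24 = (41*(5 + 2*(1/7)² + 16/7))*24 = (41*(5 + 2*(⅐)² + 16*(⅐)))*24 = (41*(5 + 2*(1/49) + 16/7))*24 = (41*(5 + 2/49 + 16/7))*24 = (41*(359/49))*24 = (14719/49)*24 = 353256/49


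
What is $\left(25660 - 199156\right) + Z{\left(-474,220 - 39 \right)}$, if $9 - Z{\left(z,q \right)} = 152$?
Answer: $-173639$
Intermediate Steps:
$Z{\left(z,q \right)} = -143$ ($Z{\left(z,q \right)} = 9 - 152 = -143$)
$\left(25660 - 199156\right) + Z{\left(-474,220 - 39 \right)} = \left(25660 - 199156\right) - 143 = -173496 - 143 = -173639$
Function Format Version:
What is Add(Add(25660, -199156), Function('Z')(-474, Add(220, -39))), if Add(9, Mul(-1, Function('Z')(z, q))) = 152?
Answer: -173639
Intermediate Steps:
Function('Z')(z, q) = -143 (Function('Z')(z, q) = Add(9, Mul(-1, 152)) = Add(9, -152) = -143)
Add(Add(25660, -199156), Function('Z')(-474, Add(220, -39))) = Add(Add(25660, -199156), -143) = Add(-173496, -143) = -173639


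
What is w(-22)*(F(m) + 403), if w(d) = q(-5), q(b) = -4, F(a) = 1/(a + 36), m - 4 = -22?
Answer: -14510/9 ≈ -1612.2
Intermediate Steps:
m = -18 (m = 4 - 22 = -18)
F(a) = 1/(36 + a)
w(d) = -4
w(-22)*(F(m) + 403) = -4*(1/(36 - 18) + 403) = -4*(1/18 + 403) = -4*7255/18 = -14510/9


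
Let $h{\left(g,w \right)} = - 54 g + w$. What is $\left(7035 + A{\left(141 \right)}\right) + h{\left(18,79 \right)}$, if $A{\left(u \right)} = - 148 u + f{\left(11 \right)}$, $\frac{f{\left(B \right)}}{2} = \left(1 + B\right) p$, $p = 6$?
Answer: $-14582$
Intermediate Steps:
$f{\left(B \right)} = 12 + 12 B$ ($f{\left(B \right)} = 2 \left(1 + B\right) 6 = 2 \left(6 + 6 B\right) = 12 + 12 B$)
$A{\left(u \right)} = 144 - 148 u$ ($A{\left(u \right)} = - 148 u + \left(12 + 12 \cdot 11\right) = - 148 u + \left(12 + 132\right) = - 148 u + 144 = 144 - 148 u$)
$h{\left(g,w \right)} = w - 54 g$
$\left(7035 + A{\left(141 \right)}\right) + h{\left(18,79 \right)} = \left(7035 + \left(144 - 20868\right)\right) + \left(79 - 972\right) = \left(7035 - 20724\right) - 893 = -13689 - 893 = -14582$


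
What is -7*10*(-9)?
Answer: 630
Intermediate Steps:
-7*10*(-9) = -70*(-9) = 630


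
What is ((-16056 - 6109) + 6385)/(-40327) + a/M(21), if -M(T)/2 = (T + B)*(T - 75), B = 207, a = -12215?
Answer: -104027585/993012048 ≈ -0.10476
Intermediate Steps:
M(T) = -2*(-75 + T)*(207 + T) (M(T) = -2*(T + 207)*(T - 75) = -2*(207 + T)*(-75 + T) = -2*(-75 + T)*(207 + T))
((-16056 - 6109) + 6385)/(-40327) + a/M(21) = ((-16056 - 6109) + 6385)/(-40327) - 12215/(31050 - 264*21 - 2*21²) = (-22165 + 6385)*(-1/40327) - 12215/(31050 - 5544 - 2*441) = -15780*(-1/40327) - 12215/(31050 - 5544 - 882) = 15780/40327 - 12215/24624 = -104027585/993012048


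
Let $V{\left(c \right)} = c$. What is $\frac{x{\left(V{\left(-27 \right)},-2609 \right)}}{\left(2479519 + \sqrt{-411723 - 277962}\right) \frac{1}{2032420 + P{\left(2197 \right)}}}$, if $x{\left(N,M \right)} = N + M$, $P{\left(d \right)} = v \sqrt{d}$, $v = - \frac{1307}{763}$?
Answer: $- \frac{6641960839881640}{3074007580523} + \frac{7932384379946 \sqrt{13}}{335066826277007} - \frac{22394138 i \sqrt{8965905}}{2345467783939049} + \frac{2678729560 i \sqrt{689685}}{3074007580523} \approx -2160.6 + 0.72366 i$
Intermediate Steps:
$v = - \frac{1307}{763}$ ($v = \left(-1307\right) \frac{1}{763} = - \frac{1307}{763} \approx -1.713$)
$P{\left(d \right)} = - \frac{1307 \sqrt{d}}{763}$
$x{\left(N,M \right)} = M + N$
$\frac{x{\left(V{\left(-27 \right)},-2609 \right)}}{\left(2479519 + \sqrt{-411723 - 277962}\right) \frac{1}{2032420 + P{\left(2197 \right)}}} = \frac{-2609 - 27}{\left(2479519 + \sqrt{-411723 - 277962}\right) \frac{1}{2032420 - \frac{1307 \sqrt{2197}}{763}}} = - \frac{2636}{\left(2479519 + \sqrt{-689685}\right) \frac{1}{2032420 - \frac{1307 \cdot 13 \sqrt{13}}{763}}} = - \frac{2636}{\left(2479519 + i \sqrt{689685}\right) \frac{1}{2032420 - \frac{16991 \sqrt{13}}{763}}} = - \frac{2636}{\frac{1}{2032420 - \frac{16991 \sqrt{13}}{763}} \left(2479519 + i \sqrt{689685}\right)} = - 2636 \frac{2032420 - \frac{16991 \sqrt{13}}{763}}{2479519 + i \sqrt{689685}} = - \frac{2636 \left(2032420 - \frac{16991 \sqrt{13}}{763}\right)}{2479519 + i \sqrt{689685}}$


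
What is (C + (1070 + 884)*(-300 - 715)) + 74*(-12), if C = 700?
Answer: -1983498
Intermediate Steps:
(C + (1070 + 884)*(-300 - 715)) + 74*(-12) = (700 + (1070 + 884)*(-300 - 715)) + 74*(-12) = (700 + 1954*(-1015)) - 888 = (700 - 1983310) - 888 = -1982610 - 888 = -1983498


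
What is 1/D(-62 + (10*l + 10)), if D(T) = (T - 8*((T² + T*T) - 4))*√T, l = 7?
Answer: -√2/30804 ≈ -4.5910e-5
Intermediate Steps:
D(T) = √T*(32 + T - 16*T²) (D(T) = (T - 8*((T² + T²) - 4))*√T = (T - 8*(2*T² - 4))*√T = (T - 8*(-4 + 2*T²))*√T = (T + (32 - 16*T²))*√T = (32 + T - 16*T²)*√T = √T*(32 + T - 16*T²))
1/D(-62 + (10*l + 10)) = 1/(√(-62 + (10*7 + 10))*(32 + (-62 + (10*7 + 10)) - 16*(-62 + (10*7 + 10))²)) = 1/(√(-62 + (70 + 10))*(32 + (-62 + (70 + 10)) - 16*(-62 + (70 + 10))²)) = 1/(√(-62 + 80)*(32 + (-62 + 80) - 16*(-62 + 80)²)) = 1/(√18*(32 + 18 - 16*18²)) = 1/((3*√2)*(32 + 18 - 16*324)) = 1/((3*√2)*(32 + 18 - 5184)) = 1/((3*√2)*(-5134)) = 1/(-15402*√2) = -√2/30804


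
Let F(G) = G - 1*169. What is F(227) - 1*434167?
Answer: -434109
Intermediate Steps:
F(G) = -169 + G (F(G) = G - 169 = -169 + G)
F(227) - 1*434167 = (-169 + 227) - 1*434167 = 58 - 434167 = -434109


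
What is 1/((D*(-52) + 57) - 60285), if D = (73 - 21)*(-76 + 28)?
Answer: 1/69564 ≈ 1.4375e-5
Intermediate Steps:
D = -2496 (D = 52*(-48) = -2496)
1/((D*(-52) + 57) - 60285) = 1/((-2496*(-52) + 57) - 60285) = 1/((129792 + 57) - 60285) = 1/(129849 - 60285) = 1/69564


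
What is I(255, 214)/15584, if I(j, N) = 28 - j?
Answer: -227/15584 ≈ -0.014566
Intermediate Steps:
I(255, 214)/15584 = (28 - 1*255)/15584 = (28 - 255)*(1/15584) = -227*1/15584 = -227/15584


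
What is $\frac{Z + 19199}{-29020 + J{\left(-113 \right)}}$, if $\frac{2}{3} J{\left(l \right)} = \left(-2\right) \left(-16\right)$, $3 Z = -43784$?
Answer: $- \frac{13813}{86916} \approx -0.15892$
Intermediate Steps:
$Z = - \frac{43784}{3}$ ($Z = \frac{1}{3} \left(-43784\right) = - \frac{43784}{3} \approx -14595.0$)
$J{\left(l \right)} = 48$ ($J{\left(l \right)} = \frac{3 \left(\left(-2\right) \left(-16\right)\right)}{2} = \frac{3}{2} \cdot 32 = 48$)
$\frac{Z + 19199}{-29020 + J{\left(-113 \right)}} = \frac{- \frac{43784}{3} + 19199}{-29020 + 48} = \frac{13813}{3 \left(-28972\right)} = \frac{13813}{3} \left(- \frac{1}{28972}\right) = - \frac{13813}{86916}$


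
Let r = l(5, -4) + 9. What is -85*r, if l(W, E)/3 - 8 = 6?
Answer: -4335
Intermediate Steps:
l(W, E) = 42 (l(W, E) = 24 + 3*6 = 24 + 18 = 42)
r = 51 (r = 42 + 9 = 51)
-85*r = -85*51 = -4335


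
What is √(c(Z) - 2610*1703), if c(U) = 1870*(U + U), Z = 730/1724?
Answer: 2*I*√206345471645/431 ≈ 2107.9*I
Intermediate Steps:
Z = 365/862 (Z = 730*(1/1724) = 365/862 ≈ 0.42343)
c(U) = 3740*U (c(U) = 1870*(2*U) = 3740*U)
√(c(Z) - 2610*1703) = √(3740*(365/862) - 2610*1703) = √(682550/431 - 4444830) = √(-1915039180/431) = 2*I*√206345471645/431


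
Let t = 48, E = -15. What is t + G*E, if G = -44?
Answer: 708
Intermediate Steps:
t + G*E = 48 - 44*(-15) = 48 + 660 = 708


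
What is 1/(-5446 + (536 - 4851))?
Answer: -1/9761 ≈ -0.00010245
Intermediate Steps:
1/(-5446 + (536 - 4851)) = 1/(-5446 - 4315) = 1/(-9761) = -1/9761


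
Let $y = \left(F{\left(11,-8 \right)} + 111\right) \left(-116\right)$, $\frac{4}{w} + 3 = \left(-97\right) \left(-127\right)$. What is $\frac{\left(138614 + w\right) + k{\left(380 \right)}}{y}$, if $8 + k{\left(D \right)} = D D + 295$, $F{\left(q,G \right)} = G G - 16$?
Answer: $- \frac{72690315}{4732423} \approx -15.36$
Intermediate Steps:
$w = \frac{1}{3079}$ ($w = \frac{4}{-3 - -12319} = \frac{4}{-3 + 12319} = \frac{4}{12316} = 4 \cdot \frac{1}{12316} = \frac{1}{3079} \approx 0.00032478$)
$F{\left(q,G \right)} = -16 + G^{2}$ ($F{\left(q,G \right)} = G^{2} - 16 = -16 + G^{2}$)
$k{\left(D \right)} = 287 + D^{2}$ ($k{\left(D \right)} = -8 + \left(D D + 295\right) = -8 + \left(D^{2} + 295\right) = -8 + \left(295 + D^{2}\right) = 287 + D^{2}$)
$y = -18444$ ($y = \left(\left(-16 + \left(-8\right)^{2}\right) + 111\right) \left(-116\right) = \left(\left(-16 + 64\right) + 111\right) \left(-116\right) = \left(48 + 111\right) \left(-116\right) = 159 \left(-116\right) = -18444$)
$\frac{\left(138614 + w\right) + k{\left(380 \right)}}{y} = \frac{\left(138614 + \frac{1}{3079}\right) + \left(287 + 380^{2}\right)}{-18444} = \left(\frac{426792507}{3079} + \left(287 + 144400\right)\right) \left(- \frac{1}{18444}\right) = \left(\frac{426792507}{3079} + 144687\right) \left(- \frac{1}{18444}\right) = \frac{872283780}{3079} \left(- \frac{1}{18444}\right) = - \frac{72690315}{4732423}$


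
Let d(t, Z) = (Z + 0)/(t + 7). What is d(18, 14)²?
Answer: 196/625 ≈ 0.31360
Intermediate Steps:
d(t, Z) = Z/(7 + t)
d(18, 14)² = (14/(7 + 18))² = (14/25)² = 196/625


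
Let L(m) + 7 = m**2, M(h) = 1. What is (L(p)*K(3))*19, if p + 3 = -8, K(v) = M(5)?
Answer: 2166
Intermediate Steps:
K(v) = 1
p = -11 (p = -3 - 8 = -11)
L(m) = -7 + m**2
(L(p)*K(3))*19 = ((-7 + (-11)**2)*1)*19 = ((-7 + 121)*1)*19 = (114*1)*19 = 114*19 = 2166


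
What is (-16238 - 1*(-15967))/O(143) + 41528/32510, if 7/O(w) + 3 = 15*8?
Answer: -515251937/113785 ≈ -4528.3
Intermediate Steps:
O(w) = 7/117 (O(w) = 7/(-3 + 15*8) = 7/(-3 + 120) = 7/117)
(-16238 - 1*(-15967))/O(143) + 41528/32510 = (-16238 - 1*(-15967))/(7/117) + 41528/32510 = (-16238 + 15967)*(117/7) + 41528*(1/32510) = -271*117/7 + 20764/16255 = -31707/7 + 20764/16255 = -515251937/113785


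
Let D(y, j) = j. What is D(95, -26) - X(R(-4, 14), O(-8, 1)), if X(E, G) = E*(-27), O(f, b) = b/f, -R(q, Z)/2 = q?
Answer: 190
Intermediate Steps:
R(q, Z) = -2*q
X(E, G) = -27*E
D(95, -26) - X(R(-4, 14), O(-8, 1)) = -26 - (-27)*(-2*(-4)) = -26 - (-27)*8 = -26 - 1*(-216) = -26 + 216 = 190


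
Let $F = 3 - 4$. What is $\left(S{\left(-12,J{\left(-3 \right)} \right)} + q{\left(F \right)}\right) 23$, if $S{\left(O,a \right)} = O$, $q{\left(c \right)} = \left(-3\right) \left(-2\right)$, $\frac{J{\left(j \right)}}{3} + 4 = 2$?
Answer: $-138$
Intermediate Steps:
$J{\left(j \right)} = -6$ ($J{\left(j \right)} = -12 + 3 \cdot 2 = -12 + 6 = -6$)
$F = -1$ ($F = 3 - 4 = -1$)
$q{\left(c \right)} = 6$
$\left(S{\left(-12,J{\left(-3 \right)} \right)} + q{\left(F \right)}\right) 23 = \left(-12 + 6\right) 23 = \left(-6\right) 23 = -138$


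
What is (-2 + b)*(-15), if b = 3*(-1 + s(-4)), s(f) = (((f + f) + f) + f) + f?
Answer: 975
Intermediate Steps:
s(f) = 5*f (s(f) = ((2*f + f) + f) + f = (3*f + f) + f = 4*f + f = 5*f)
b = -63 (b = 3*(-1 + 5*(-4)) = 3*(-1 - 20) = 3*(-21) = -63)
(-2 + b)*(-15) = (-2 - 63)*(-15) = -65*(-15) = 975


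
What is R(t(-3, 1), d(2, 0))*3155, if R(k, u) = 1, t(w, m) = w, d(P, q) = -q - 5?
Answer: 3155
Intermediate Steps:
d(P, q) = -5 - q
R(t(-3, 1), d(2, 0))*3155 = 1*3155 = 3155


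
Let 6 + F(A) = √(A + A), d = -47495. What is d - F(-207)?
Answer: -47489 - 3*I*√46 ≈ -47489.0 - 20.347*I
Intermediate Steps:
F(A) = -6 + √2*√A (F(A) = -6 + √(A + A) = -6 + √(2*A) = -6 + √2*√A)
d - F(-207) = -47495 - (-6 + √2*√(-207)) = -47495 - (-6 + √2*(3*I*√23)) = -47495 - (-6 + 3*I*√46) = -47495 + (6 - 3*I*√46) = -47489 - 3*I*√46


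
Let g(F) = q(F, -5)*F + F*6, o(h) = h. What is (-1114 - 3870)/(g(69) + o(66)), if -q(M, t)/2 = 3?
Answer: -2492/33 ≈ -75.515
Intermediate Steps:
q(M, t) = -6 (q(M, t) = -2*3 = -6)
g(F) = 0 (g(F) = -6*F + F*6 = -6*F + 6*F = 0)
(-1114 - 3870)/(g(69) + o(66)) = (-1114 - 3870)/(0 + 66) = -4984/66 = -4984*1/66 = -2492/33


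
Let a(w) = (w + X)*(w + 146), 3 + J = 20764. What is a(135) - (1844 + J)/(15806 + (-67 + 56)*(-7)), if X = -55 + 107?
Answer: 834581396/15883 ≈ 52546.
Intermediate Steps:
J = 20761 (J = -3 + 20764 = 20761)
X = 52
a(w) = (52 + w)*(146 + w) (a(w) = (w + 52)*(w + 146) = (52 + w)*(146 + w))
a(135) - (1844 + J)/(15806 + (-67 + 56)*(-7)) = (7592 + 135² + 198*135) - (1844 + 20761)/(15806 + (-67 + 56)*(-7)) = (7592 + 18225 + 26730) - 22605/(15806 - 11*(-7)) = 52547 - 22605/(15806 + 77) = 52547 - 22605/15883 = 834581396/15883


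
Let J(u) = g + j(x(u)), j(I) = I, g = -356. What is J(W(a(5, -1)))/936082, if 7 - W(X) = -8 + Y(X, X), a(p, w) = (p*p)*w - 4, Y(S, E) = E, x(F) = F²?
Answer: 790/468041 ≈ 0.0016879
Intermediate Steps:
a(p, w) = -4 + w*p² (a(p, w) = p²*w - 4 = w*p² - 4 = -4 + w*p²)
W(X) = 15 - X (W(X) = 7 - (-8 + X) = 7 + (8 - X) = 15 - X)
J(u) = -356 + u²
J(W(a(5, -1)))/936082 = (-356 + (15 - (-4 - 1*5²))²)/936082 = (-356 + (15 - (-4 - 1*25))²)*(1/936082) = (-356 + (15 - (-4 - 25))²)*(1/936082) = (-356 + (15 - 1*(-29))²)*(1/936082) = (-356 + (15 + 29)²)*(1/936082) = (-356 + 44²)*(1/936082) = (-356 + 1936)*(1/936082) = 1580*(1/936082) = 790/468041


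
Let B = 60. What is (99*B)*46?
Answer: 273240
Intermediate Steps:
(99*B)*46 = (99*60)*46 = 5940*46 = 273240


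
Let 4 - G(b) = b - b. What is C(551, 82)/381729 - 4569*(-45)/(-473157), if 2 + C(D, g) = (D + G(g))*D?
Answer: 387178006/1056244143 ≈ 0.36656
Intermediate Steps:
G(b) = 4 (G(b) = 4 - (b - b) = 4 - 1*0 = 4 + 0 = 4)
C(D, g) = -2 + D*(4 + D) (C(D, g) = -2 + (D + 4)*D = -2 + (4 + D)*D = -2 + D*(4 + D))
C(551, 82)/381729 - 4569*(-45)/(-473157) = (-2 + 551**2 + 4*551)/381729 - 4569*(-45)/(-473157) = (-2 + 303601 + 2204)*(1/381729) + 205605*(-1/473157) = 305803*(1/381729) - 22845/52573 = 305803/381729 - 22845/52573 = 387178006/1056244143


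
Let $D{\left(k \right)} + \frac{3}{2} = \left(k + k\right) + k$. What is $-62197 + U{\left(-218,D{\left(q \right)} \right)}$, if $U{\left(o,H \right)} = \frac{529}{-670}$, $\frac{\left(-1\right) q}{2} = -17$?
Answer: $- \frac{41672519}{670} \approx -62198.0$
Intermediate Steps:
$q = 34$ ($q = \left(-2\right) \left(-17\right) = 34$)
$D{\left(k \right)} = - \frac{3}{2} + 3 k$ ($D{\left(k \right)} = - \frac{3}{2} + \left(\left(k + k\right) + k\right) = - \frac{3}{2} + \left(2 k + k\right) = - \frac{3}{2} + 3 k$)
$U{\left(o,H \right)} = - \frac{529}{670}$ ($U{\left(o,H \right)} = 529 \left(- \frac{1}{670}\right) = - \frac{529}{670}$)
$-62197 + U{\left(-218,D{\left(q \right)} \right)} = -62197 - \frac{529}{670} = - \frac{41672519}{670}$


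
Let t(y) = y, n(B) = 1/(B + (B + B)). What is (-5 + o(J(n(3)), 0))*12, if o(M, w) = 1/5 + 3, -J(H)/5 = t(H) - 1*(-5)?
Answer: -108/5 ≈ -21.600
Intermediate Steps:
n(B) = 1/(3*B) (n(B) = 1/(B + 2*B) = 1/(3*B))
J(H) = -25 - 5*H (J(H) = -5*(H - 1*(-5)) = -5*(H + 5) = -5*(5 + H) = -25 - 5*H)
o(M, w) = 16/5 (o(M, w) = (1/5)*1 + 3 = 1/5 + 3 = 16/5)
(-5 + o(J(n(3)), 0))*12 = (-5 + 16/5)*12 = -9/5*12 = -108/5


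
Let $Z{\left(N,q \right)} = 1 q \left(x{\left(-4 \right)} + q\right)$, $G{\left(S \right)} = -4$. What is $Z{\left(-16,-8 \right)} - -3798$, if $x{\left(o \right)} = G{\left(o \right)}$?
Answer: $3894$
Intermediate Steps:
$x{\left(o \right)} = -4$
$Z{\left(N,q \right)} = q \left(-4 + q\right)$ ($Z{\left(N,q \right)} = 1 q \left(-4 + q\right) = q \left(-4 + q\right)$)
$Z{\left(-16,-8 \right)} - -3798 = - 8 \left(-4 - 8\right) - -3798 = \left(-8\right) \left(-12\right) + 3798 = 96 + 3798 = 3894$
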